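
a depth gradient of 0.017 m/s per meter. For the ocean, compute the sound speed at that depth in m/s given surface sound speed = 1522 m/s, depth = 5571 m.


1616.707 m/s


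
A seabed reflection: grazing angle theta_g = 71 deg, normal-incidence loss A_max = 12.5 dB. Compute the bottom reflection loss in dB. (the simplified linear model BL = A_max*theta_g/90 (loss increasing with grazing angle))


BL = A_max * theta_g / 90 = 12.5 * 71 / 90 = 9.86

9.86 dB


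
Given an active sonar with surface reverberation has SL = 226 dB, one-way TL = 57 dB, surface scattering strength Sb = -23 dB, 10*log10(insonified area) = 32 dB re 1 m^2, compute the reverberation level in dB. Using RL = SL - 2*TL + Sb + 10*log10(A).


121 dB


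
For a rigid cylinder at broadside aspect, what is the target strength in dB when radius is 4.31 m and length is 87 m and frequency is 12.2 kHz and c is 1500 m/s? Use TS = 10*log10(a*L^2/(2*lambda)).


lambda = 1500/12200 = 0.12295 m
TS = 10*log10(4.31*87^2/(2*0.12295)) = 51.23

51.23 dB


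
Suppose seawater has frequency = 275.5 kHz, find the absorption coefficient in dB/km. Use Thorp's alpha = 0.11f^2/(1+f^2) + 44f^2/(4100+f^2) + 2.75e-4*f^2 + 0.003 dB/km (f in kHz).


62.731 dB/km


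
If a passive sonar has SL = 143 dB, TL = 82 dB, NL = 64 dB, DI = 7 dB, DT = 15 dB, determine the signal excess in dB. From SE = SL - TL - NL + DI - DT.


SE = SL - TL - NL + DI - DT = 143 - 82 - 64 + 7 - 15 = -11

-11 dB


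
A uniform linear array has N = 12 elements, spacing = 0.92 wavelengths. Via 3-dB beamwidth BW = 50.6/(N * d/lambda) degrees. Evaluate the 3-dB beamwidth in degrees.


BW = 50.6 / (12 * 0.92) = 50.6 / 11.04 = 4.58

4.58 deg


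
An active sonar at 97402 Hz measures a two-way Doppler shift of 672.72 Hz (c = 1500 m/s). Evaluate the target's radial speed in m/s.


From fd = 2*f*v/c, v = c*fd/(2*f) = 1500 * 672.72 / (2*97402) = 5.18

5.18 m/s


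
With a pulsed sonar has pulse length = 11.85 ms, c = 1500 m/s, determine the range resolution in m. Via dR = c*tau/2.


8.8875 m


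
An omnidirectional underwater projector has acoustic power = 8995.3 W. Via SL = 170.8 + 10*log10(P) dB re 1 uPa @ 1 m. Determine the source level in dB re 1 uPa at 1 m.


210.34 dB


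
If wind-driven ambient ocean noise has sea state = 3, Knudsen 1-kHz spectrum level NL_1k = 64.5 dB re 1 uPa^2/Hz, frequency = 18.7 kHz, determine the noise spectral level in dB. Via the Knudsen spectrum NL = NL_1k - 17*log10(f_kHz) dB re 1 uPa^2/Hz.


42.88 dB


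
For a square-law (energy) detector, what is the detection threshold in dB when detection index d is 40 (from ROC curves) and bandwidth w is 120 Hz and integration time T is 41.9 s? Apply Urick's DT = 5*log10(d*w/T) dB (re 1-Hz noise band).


DT = 5*log10(d*w/T) = 5*log10(40 * 120 / 41.9) = 5*log10(114.56) = 10.3

10.3 dB


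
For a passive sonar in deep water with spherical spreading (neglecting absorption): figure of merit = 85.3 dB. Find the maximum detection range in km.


At max range FOM = TL, so 20*log10(R) = 85.3
R = 10^(85.3/20) = 18407.72 m = 18.41 km

18.41 km


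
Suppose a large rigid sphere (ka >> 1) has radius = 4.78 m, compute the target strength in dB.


TS = 10*log10(4.78^2 / 4) = 10*log10(5.7121) = 7.57

7.57 dB


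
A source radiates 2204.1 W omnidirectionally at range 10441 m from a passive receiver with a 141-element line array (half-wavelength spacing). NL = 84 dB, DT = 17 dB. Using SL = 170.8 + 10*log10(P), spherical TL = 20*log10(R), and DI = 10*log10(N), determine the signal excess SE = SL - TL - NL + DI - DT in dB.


44.35 dB


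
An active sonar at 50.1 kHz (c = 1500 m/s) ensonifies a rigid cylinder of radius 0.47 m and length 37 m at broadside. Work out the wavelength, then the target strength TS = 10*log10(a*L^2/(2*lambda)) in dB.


Step 1: lambda = c/f = 1500/50100 = 0.02994 m
Step 2: TS = 10*log10(a*L^2/(2*lambda)) = 10*log10(0.47*37^2/(2*0.02994)) = 40.31

40.31 dB


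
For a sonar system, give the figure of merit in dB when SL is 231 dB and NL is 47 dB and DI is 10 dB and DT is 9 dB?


185 dB


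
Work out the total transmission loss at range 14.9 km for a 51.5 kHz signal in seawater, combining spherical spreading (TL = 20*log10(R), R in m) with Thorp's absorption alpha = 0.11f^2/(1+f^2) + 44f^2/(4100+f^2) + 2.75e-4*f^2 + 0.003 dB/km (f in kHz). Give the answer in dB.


353.53 dB


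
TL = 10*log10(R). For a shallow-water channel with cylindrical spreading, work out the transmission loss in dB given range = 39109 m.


45.92 dB


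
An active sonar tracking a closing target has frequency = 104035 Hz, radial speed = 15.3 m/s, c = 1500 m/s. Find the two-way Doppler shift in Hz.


2122.31 Hz


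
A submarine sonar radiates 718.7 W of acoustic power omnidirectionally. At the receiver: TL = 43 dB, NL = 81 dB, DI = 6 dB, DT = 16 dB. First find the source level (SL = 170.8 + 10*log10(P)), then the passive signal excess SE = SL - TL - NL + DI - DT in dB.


Step 1: SL = 170.8 + 10*log10(718.7) = 199.37 dB
Step 2: SE = SL - TL - NL + DI - DT = 199.37 - 43 - 81 + 6 - 16 = 65.37

65.37 dB


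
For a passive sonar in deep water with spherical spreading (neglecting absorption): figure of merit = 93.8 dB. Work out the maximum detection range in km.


48.98 km


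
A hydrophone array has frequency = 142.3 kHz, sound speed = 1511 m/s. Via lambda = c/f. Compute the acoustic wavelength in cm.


1.06 cm


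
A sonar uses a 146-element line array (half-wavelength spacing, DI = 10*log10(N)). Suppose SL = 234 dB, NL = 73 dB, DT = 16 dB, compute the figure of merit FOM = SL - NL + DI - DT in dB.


166.64 dB


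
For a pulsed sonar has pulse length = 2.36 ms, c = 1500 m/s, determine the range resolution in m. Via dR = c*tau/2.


dR = c*tau/2 = 1500 * 2.36e-3 / 2 = 1.77

1.77 m


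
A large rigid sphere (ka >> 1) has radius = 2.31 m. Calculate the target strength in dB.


TS = 10*log10(2.31^2 / 4) = 10*log10(1.334025) = 1.25

1.25 dB


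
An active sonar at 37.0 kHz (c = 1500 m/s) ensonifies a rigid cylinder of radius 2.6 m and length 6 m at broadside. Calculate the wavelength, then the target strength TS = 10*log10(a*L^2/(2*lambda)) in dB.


Step 1: lambda = c/f = 1500/37000 = 0.04054 m
Step 2: TS = 10*log10(a*L^2/(2*lambda)) = 10*log10(2.6*6^2/(2*0.04054)) = 30.62

30.62 dB


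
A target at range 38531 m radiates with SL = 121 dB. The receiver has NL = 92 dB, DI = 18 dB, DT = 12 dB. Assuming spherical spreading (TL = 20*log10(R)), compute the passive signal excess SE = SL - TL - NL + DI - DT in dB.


Step 1: TL = 20*log10(38531) = 91.72 dB
Step 2: SE = 121 - 91.72 - 92 + 18 - 12 = -56.72

-56.72 dB


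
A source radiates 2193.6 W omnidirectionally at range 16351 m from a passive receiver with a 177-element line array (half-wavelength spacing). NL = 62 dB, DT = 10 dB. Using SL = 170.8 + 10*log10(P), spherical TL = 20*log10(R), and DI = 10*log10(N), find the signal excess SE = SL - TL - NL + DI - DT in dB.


Step 1: SL = 170.8 + 10*log10(2193.6) = 204.21 dB
Step 2: TL = 20*log10(16351) = 84.27 dB
Step 3: DI = 10*log10(177) = 22.48 dB
Step 4: SE = SL - TL - NL + DI - DT = 204.21 - 84.27 - 62 + 22.48 - 10 = 70.42

70.42 dB


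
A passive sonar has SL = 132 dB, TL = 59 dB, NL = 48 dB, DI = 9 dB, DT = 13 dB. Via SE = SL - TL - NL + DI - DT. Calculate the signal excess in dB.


SE = SL - TL - NL + DI - DT = 132 - 59 - 48 + 9 - 13 = 21

21 dB


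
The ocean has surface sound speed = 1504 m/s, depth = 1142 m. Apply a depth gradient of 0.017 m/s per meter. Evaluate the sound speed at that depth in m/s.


c = 1504 + 0.017 * 1142 = 1523.414

1523.414 m/s


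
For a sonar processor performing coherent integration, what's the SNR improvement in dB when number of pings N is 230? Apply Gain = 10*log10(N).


Gain = 10*log10(230) = 23.62

23.62 dB


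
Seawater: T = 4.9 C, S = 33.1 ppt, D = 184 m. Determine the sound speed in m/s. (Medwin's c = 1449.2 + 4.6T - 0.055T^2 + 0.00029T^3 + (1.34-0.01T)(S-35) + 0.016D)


c = 1449.2 + 4.6*4.9 - 0.055*4.9^2 + 0.00029*4.9^3 + (1.34 - 0.01*4.9)*(33.1 - 35) + 0.016*184 = 1470.94

1470.94 m/s


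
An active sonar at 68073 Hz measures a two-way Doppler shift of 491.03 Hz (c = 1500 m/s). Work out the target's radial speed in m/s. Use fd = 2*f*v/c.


From fd = 2*f*v/c, v = c*fd/(2*f) = 1500 * 491.03 / (2*68073) = 5.41

5.41 m/s


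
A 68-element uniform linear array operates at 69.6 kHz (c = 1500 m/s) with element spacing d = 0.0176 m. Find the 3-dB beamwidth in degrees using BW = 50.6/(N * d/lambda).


Step 1: lambda = 1500/69600 = 0.02155 m
Step 2: d/lambda = 0.0176/0.02155 = 0.8167
Step 3: BW = 50.6/(N * d/lambda) = 50.6/(68 * 0.8167) = 0.91

0.91 deg


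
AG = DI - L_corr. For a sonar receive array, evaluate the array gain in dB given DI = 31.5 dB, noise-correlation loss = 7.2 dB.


AG = DI - L_corr = 31.5 - 7.2 = 24.3

24.3 dB


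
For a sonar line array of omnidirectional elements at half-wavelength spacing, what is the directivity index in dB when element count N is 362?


DI = 10*log10(362) = 25.59

25.59 dB


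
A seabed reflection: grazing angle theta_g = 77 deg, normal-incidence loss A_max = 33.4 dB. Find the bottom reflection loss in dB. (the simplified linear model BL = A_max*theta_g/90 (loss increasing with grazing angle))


BL = A_max * theta_g / 90 = 33.4 * 77 / 90 = 28.58

28.58 dB


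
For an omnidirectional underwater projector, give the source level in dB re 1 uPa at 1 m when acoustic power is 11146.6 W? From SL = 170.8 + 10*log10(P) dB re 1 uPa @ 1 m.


211.27 dB


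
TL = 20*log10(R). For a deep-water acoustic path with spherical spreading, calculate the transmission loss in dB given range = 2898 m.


TL = 20*log10(2898) = 69.24

69.24 dB


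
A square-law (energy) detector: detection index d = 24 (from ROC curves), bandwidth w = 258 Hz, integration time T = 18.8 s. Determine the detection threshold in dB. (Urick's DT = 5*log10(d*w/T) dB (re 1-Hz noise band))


DT = 5*log10(d*w/T) = 5*log10(24 * 258 / 18.8) = 5*log10(329.36) = 12.59

12.59 dB


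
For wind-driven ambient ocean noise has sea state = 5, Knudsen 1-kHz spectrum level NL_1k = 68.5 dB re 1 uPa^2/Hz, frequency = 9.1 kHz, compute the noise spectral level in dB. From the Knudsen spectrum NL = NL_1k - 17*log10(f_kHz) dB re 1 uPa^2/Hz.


NL = NL_1k - 17*log10(f_kHz) = 68.5 - 17*log10(9.1) = 68.5 - (16.3) = 52.2

52.2 dB


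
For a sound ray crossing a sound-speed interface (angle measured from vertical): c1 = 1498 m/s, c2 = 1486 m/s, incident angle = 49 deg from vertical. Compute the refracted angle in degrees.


48.47 deg


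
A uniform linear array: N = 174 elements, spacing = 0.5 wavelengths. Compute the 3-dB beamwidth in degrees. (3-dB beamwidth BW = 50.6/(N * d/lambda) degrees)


BW = 50.6 / (174 * 0.5) = 50.6 / 87.0 = 0.58

0.58 deg


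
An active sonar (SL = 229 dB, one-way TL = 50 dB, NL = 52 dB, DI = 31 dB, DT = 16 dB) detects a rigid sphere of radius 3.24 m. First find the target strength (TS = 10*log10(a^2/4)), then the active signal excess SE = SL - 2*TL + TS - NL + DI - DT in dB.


Step 1: TS = 10*log10(3.24^2/4) = 4.19 dB
Step 2: SE = SL - 2*TL + TS - NL + DI - DT = 229 - 2*50 + (4.19) - 52 + 31 - 16 = 96.19

96.19 dB


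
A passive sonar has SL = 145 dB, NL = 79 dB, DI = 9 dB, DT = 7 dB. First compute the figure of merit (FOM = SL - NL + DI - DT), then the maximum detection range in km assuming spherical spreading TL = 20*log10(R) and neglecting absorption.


Step 1: FOM = SL - NL + DI - DT = 145 - 79 + 9 - 7 = 68 dB
Step 2: at max range FOM = TL = 20*log10(R), so R = 10^(68/20) = 2511.89 m = 2.51 km

2.51 km


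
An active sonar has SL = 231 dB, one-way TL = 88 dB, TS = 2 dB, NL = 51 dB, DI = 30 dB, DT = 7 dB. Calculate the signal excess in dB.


SE = SL - 2*TL + TS - NL + DI - DT = 231 - 2*88 + (2) - 51 + 30 - 7 = 29

29 dB


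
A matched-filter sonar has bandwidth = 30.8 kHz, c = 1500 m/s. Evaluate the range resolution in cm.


dR = c/(2*BW) = 1500 / (2 * 30.8e3) = 0.0244 m = 2.44 cm

2.44 cm


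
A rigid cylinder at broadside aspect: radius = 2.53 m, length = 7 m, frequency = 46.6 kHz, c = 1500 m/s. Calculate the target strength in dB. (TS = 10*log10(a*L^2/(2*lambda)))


lambda = 1500/46600 = 0.03219 m
TS = 10*log10(2.53*7^2/(2*0.03219)) = 32.85

32.85 dB


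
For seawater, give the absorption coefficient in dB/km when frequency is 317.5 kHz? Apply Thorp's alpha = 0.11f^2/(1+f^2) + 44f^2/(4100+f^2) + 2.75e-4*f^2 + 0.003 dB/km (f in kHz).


f^2 = 100806.25
alpha = 0.11*100806.25/(1+100806.25) + 44*100806.25/(4100+100806.25) + 2.75e-4*100806.25 + 0.003 = 70.115

70.115 dB/km


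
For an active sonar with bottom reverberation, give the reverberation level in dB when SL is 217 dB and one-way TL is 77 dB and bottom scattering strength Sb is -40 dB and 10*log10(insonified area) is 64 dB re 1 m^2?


RL = SL - 2*TL + Sb + 10*log10(A) = 217 - 2*77 + (-40) + 64 = 87

87 dB


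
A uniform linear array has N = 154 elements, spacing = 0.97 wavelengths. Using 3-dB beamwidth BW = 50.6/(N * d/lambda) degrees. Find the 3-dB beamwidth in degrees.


0.34 deg


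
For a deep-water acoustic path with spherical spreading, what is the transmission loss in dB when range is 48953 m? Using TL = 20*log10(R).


93.8 dB


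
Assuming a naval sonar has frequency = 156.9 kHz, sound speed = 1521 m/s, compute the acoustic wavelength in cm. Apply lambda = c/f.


lambda = c/f = 1521 / 156900 = 0.0097 m = 0.97 cm

0.97 cm


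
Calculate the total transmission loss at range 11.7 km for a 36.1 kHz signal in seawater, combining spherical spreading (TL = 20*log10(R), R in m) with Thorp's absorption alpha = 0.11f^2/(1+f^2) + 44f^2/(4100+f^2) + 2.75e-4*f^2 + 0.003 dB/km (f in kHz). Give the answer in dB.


Step 1 (Thorp): alpha = 0.11*1303.21/(1+1303.21) + 44*1303.21/(4100+1303.21) + 2.75e-4*1303.21 + 0.003 = 11.0837 dB/km
Step 2: TL_spread = 20*log10(11700) = 81.36 dB
Step 3: TL_abs = alpha*R = 11.0837 * 11.7 = 129.68 dB
Step 4: TL_total = 81.36 + 129.68 = 211.04

211.04 dB


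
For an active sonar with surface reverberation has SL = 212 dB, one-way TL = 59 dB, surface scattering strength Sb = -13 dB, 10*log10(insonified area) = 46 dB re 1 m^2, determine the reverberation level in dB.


127 dB


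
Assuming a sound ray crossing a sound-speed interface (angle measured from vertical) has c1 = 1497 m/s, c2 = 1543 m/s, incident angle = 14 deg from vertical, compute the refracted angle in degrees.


14.44 deg


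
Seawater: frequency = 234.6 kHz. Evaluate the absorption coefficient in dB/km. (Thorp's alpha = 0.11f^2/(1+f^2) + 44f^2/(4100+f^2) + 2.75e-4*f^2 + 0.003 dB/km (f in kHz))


f^2 = 55037.16
alpha = 0.11*55037.16/(1+55037.16) + 44*55037.16/(4100+55037.16) + 2.75e-4*55037.16 + 0.003 = 56.198

56.198 dB/km


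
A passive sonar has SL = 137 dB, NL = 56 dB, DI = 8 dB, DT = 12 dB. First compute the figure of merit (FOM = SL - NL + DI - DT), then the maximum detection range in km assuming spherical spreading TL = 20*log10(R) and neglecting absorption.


Step 1: FOM = SL - NL + DI - DT = 137 - 56 + 8 - 12 = 77 dB
Step 2: at max range FOM = TL = 20*log10(R), so R = 10^(77/20) = 7079.46 m = 7.08 km

7.08 km


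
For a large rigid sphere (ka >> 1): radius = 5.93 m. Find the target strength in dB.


TS = 10*log10(5.93^2 / 4) = 10*log10(8.791225) = 9.44

9.44 dB


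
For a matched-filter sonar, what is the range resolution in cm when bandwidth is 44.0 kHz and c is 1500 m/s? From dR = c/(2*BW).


1.7 cm


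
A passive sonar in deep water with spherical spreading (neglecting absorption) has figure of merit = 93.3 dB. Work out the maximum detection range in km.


At max range FOM = TL, so 20*log10(R) = 93.3
R = 10^(93.3/20) = 46238.1 m = 46.24 km

46.24 km


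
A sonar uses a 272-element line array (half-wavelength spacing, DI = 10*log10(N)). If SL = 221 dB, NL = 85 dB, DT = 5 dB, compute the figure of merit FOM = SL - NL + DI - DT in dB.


Step 1: DI = 10*log10(272) = 24.35 dB
Step 2: FOM = SL - NL + DI - DT = 221 - 85 + 24.35 - 5 = 155.35

155.35 dB


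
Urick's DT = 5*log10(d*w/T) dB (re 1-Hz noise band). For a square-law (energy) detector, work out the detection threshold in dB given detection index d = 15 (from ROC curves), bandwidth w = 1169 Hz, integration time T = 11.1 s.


15.99 dB


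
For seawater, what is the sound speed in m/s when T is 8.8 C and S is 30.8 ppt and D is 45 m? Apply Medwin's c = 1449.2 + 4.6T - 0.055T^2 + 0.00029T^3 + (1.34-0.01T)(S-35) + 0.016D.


1481.08 m/s


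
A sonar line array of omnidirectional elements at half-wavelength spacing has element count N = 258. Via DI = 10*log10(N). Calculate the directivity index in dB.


DI = 10*log10(258) = 24.12

24.12 dB


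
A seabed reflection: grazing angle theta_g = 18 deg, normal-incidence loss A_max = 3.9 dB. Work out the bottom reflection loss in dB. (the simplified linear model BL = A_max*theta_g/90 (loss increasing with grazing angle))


BL = A_max * theta_g / 90 = 3.9 * 18 / 90 = 0.78

0.78 dB


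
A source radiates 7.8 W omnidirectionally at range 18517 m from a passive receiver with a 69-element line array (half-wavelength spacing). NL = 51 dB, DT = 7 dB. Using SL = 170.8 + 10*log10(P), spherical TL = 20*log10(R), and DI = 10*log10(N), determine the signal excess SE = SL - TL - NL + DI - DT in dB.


Step 1: SL = 170.8 + 10*log10(7.8) = 179.72 dB
Step 2: TL = 20*log10(18517) = 85.35 dB
Step 3: DI = 10*log10(69) = 18.39 dB
Step 4: SE = SL - TL - NL + DI - DT = 179.72 - 85.35 - 51 + 18.39 - 7 = 54.76

54.76 dB


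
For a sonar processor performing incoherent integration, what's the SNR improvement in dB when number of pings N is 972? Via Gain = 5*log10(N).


14.94 dB


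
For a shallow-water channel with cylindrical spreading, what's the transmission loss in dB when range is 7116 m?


TL = 10*log10(7116) = 38.52

38.52 dB


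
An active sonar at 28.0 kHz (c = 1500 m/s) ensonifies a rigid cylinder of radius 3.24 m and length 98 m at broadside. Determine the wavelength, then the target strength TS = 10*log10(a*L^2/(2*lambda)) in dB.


Step 1: lambda = c/f = 1500/28000 = 0.05357 m
Step 2: TS = 10*log10(a*L^2/(2*lambda)) = 10*log10(3.24*98^2/(2*0.05357)) = 54.63

54.63 dB


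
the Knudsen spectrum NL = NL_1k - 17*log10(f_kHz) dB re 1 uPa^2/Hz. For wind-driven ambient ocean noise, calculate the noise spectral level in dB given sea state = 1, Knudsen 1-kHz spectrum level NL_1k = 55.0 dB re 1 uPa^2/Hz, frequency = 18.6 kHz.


NL = NL_1k - 17*log10(f_kHz) = 55.0 - 17*log10(18.6) = 55.0 - (21.58) = 33.42

33.42 dB


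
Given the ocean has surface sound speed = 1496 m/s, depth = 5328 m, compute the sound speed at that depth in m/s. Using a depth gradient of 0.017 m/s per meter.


c = 1496 + 0.017 * 5328 = 1586.576

1586.576 m/s


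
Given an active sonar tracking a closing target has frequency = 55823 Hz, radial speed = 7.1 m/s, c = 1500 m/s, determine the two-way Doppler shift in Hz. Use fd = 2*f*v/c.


fd = 2*f*v/c = 2 * 55823 * 7.1 / 1500 = 528.46

528.46 Hz


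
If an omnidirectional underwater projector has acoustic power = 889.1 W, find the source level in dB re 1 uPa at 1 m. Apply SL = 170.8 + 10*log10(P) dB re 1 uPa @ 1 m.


SL = 170.8 + 10*log10(889.1) = 170.8 + 29.49 = 200.29

200.29 dB


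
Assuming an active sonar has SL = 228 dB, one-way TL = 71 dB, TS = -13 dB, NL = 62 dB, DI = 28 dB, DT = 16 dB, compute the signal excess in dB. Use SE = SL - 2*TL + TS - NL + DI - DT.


SE = SL - 2*TL + TS - NL + DI - DT = 228 - 2*71 + (-13) - 62 + 28 - 16 = 23

23 dB


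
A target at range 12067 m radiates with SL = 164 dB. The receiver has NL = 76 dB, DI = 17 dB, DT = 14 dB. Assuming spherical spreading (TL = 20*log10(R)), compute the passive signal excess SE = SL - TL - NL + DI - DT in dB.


Step 1: TL = 20*log10(12067) = 81.63 dB
Step 2: SE = 164 - 81.63 - 76 + 17 - 14 = 9.37

9.37 dB


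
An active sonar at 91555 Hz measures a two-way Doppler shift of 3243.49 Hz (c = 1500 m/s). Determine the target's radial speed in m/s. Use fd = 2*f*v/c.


From fd = 2*f*v/c, v = c*fd/(2*f) = 1500 * 3243.49 / (2*91555) = 26.57

26.57 m/s


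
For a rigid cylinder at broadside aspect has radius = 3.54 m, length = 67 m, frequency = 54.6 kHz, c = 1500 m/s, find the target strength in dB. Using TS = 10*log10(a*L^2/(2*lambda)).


lambda = 1500/54600 = 0.02747 m
TS = 10*log10(3.54*67^2/(2*0.02747)) = 54.61

54.61 dB


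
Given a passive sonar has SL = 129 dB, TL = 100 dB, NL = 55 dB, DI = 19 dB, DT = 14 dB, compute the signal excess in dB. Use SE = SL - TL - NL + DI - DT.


-21 dB


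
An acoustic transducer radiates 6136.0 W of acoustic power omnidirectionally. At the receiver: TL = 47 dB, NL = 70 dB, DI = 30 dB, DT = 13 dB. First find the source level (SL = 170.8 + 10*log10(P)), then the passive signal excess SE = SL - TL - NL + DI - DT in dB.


Step 1: SL = 170.8 + 10*log10(6136.0) = 208.68 dB
Step 2: SE = SL - TL - NL + DI - DT = 208.68 - 47 - 70 + 30 - 13 = 108.68

108.68 dB


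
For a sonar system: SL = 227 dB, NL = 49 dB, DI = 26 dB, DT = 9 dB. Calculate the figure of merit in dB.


FOM = SL - NL + DI - DT = 227 - 49 + 26 - 9 = 195

195 dB


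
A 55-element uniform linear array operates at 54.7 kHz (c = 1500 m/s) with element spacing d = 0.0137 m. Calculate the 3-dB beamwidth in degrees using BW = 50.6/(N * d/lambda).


Step 1: lambda = 1500/54700 = 0.02742 m
Step 2: d/lambda = 0.0137/0.02742 = 0.4996
Step 3: BW = 50.6/(N * d/lambda) = 50.6/(55 * 0.4996) = 1.84

1.84 deg


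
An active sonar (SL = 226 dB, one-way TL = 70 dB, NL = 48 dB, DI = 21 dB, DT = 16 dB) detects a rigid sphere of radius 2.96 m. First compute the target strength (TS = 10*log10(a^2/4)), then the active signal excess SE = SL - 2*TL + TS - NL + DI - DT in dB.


Step 1: TS = 10*log10(2.96^2/4) = 3.41 dB
Step 2: SE = SL - 2*TL + TS - NL + DI - DT = 226 - 2*70 + (3.41) - 48 + 21 - 16 = 46.41

46.41 dB


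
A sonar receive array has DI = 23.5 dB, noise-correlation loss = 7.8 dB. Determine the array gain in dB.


15.7 dB


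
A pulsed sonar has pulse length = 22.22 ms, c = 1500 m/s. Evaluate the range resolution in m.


dR = c*tau/2 = 1500 * 22.22e-3 / 2 = 16.665

16.665 m


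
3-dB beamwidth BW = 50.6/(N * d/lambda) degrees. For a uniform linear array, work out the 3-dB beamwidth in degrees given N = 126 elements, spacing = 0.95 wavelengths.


BW = 50.6 / (126 * 0.95) = 50.6 / 119.7 = 0.42

0.42 deg


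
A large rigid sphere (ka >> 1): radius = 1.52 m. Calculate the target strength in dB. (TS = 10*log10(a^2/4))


-2.38 dB


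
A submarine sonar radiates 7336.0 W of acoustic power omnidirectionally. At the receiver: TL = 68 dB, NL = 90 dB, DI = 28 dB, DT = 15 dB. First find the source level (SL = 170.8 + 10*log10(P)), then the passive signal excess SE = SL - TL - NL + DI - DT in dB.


Step 1: SL = 170.8 + 10*log10(7336.0) = 209.45 dB
Step 2: SE = SL - TL - NL + DI - DT = 209.45 - 68 - 90 + 28 - 15 = 64.45

64.45 dB


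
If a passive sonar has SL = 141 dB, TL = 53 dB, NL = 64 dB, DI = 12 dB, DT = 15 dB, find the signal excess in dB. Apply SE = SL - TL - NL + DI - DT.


SE = SL - TL - NL + DI - DT = 141 - 53 - 64 + 12 - 15 = 21

21 dB


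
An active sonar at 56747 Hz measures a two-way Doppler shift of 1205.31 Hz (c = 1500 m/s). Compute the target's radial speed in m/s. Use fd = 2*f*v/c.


From fd = 2*f*v/c, v = c*fd/(2*f) = 1500 * 1205.31 / (2*56747) = 15.93

15.93 m/s


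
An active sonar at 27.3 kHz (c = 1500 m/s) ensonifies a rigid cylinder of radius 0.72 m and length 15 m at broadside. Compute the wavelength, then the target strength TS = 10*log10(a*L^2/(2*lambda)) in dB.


Step 1: lambda = c/f = 1500/27300 = 0.05495 m
Step 2: TS = 10*log10(a*L^2/(2*lambda)) = 10*log10(0.72*15^2/(2*0.05495)) = 31.69

31.69 dB


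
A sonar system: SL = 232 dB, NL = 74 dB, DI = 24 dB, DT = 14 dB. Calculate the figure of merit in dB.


FOM = SL - NL + DI - DT = 232 - 74 + 24 - 14 = 168

168 dB


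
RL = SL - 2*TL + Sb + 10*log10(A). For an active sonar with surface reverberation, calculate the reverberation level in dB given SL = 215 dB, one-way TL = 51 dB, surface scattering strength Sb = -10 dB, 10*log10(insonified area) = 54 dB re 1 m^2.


157 dB


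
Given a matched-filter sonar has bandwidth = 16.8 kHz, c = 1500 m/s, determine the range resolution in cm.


dR = c/(2*BW) = 1500 / (2 * 16.8e3) = 0.0446 m = 4.46 cm

4.46 cm


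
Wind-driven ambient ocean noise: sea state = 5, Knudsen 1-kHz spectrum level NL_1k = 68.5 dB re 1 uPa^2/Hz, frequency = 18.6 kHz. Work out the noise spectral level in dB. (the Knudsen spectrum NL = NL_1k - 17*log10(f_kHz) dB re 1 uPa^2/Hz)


46.92 dB


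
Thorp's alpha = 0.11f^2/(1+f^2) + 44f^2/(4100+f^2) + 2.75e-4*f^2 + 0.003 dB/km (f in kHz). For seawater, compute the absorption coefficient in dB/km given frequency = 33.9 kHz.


f^2 = 1149.21
alpha = 0.11*1149.21/(1+1149.21) + 44*1149.21/(4100+1149.21) + 2.75e-4*1149.21 + 0.003 = 10.062

10.062 dB/km


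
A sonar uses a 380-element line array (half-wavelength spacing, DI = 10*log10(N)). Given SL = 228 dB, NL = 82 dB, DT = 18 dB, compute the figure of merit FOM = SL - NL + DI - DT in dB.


153.8 dB


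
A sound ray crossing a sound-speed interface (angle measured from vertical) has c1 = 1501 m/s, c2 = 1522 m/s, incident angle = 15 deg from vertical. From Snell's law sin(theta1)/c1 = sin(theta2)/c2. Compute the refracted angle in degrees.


sin(theta2) = (c2/c1)*sin(theta1) = (1522/1501)*sin(15 deg) = 0.26244
theta2 = arcsin(0.26244) = 15.21

15.21 deg


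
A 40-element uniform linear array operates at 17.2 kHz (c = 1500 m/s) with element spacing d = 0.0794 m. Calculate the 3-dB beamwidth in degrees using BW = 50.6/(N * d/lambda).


Step 1: lambda = 1500/17200 = 0.08721 m
Step 2: d/lambda = 0.0794/0.08721 = 0.9104
Step 3: BW = 50.6/(N * d/lambda) = 50.6/(40 * 0.9104) = 1.39

1.39 deg


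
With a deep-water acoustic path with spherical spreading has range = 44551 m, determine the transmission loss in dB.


92.98 dB


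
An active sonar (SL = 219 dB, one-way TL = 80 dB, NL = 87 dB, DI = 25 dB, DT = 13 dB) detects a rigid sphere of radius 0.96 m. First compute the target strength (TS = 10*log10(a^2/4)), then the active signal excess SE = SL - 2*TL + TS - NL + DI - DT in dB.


Step 1: TS = 10*log10(0.96^2/4) = -6.38 dB
Step 2: SE = SL - 2*TL + TS - NL + DI - DT = 219 - 2*80 + (-6.38) - 87 + 25 - 13 = -22.38

-22.38 dB


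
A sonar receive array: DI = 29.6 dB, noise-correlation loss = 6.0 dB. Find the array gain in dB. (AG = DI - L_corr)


AG = DI - L_corr = 29.6 - 6.0 = 23.6

23.6 dB


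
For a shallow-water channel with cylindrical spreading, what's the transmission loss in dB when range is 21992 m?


TL = 10*log10(21992) = 43.42

43.42 dB


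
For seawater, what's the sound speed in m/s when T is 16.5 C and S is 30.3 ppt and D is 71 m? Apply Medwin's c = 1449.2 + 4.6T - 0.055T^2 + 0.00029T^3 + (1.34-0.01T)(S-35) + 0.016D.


c = 1449.2 + 4.6*16.5 - 0.055*16.5^2 + 0.00029*16.5^3 + (1.34 - 0.01*16.5)*(30.3 - 35) + 0.016*71 = 1507.04

1507.04 m/s


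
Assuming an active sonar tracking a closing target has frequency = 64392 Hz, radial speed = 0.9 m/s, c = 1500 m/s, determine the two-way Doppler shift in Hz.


fd = 2*f*v/c = 2 * 64392 * 0.9 / 1500 = 77.27

77.27 Hz


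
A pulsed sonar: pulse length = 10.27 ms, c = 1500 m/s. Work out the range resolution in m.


dR = c*tau/2 = 1500 * 10.27e-3 / 2 = 7.7025

7.7025 m


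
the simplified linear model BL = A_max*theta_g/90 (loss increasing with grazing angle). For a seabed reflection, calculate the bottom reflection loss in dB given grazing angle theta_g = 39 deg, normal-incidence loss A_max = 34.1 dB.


14.78 dB


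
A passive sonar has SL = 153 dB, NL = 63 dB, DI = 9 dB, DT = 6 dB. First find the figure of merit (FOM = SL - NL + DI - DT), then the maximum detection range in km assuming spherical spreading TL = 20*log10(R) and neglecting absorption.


Step 1: FOM = SL - NL + DI - DT = 153 - 63 + 9 - 6 = 93 dB
Step 2: at max range FOM = TL = 20*log10(R), so R = 10^(93/20) = 44668.36 m = 44.67 km

44.67 km


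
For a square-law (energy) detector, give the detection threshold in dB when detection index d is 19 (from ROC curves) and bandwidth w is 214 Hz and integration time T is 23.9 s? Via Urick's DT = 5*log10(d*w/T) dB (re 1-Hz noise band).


DT = 5*log10(d*w/T) = 5*log10(19 * 214 / 23.9) = 5*log10(170.13) = 11.15

11.15 dB


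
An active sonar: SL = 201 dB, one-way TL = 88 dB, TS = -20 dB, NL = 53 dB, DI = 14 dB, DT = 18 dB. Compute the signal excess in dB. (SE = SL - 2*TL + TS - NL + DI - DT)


SE = SL - 2*TL + TS - NL + DI - DT = 201 - 2*88 + (-20) - 53 + 14 - 18 = -52

-52 dB


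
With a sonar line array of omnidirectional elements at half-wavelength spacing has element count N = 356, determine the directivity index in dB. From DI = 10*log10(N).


DI = 10*log10(356) = 25.51

25.51 dB


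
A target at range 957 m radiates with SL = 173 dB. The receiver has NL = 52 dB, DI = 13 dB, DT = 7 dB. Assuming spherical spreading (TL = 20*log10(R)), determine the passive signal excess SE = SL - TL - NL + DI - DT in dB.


Step 1: TL = 20*log10(957) = 59.62 dB
Step 2: SE = 173 - 59.62 - 52 + 13 - 7 = 67.38

67.38 dB


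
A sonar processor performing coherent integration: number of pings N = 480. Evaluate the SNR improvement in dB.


26.81 dB


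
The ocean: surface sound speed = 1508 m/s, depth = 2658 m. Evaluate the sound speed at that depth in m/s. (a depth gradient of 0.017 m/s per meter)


1553.186 m/s


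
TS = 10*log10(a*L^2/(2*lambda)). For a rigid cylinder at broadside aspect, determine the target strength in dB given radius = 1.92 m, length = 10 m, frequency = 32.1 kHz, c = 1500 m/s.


33.13 dB


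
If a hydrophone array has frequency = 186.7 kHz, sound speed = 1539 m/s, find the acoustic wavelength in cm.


lambda = c/f = 1539 / 186700 = 0.0082 m = 0.82 cm

0.82 cm


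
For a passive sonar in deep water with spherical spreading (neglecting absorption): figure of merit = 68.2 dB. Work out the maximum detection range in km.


At max range FOM = TL, so 20*log10(R) = 68.2
R = 10^(68.2/20) = 2570.4 m = 2.57 km

2.57 km


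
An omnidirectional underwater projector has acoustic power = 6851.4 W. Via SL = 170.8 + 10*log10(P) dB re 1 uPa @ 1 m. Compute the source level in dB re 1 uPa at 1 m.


SL = 170.8 + 10*log10(6851.4) = 170.8 + 38.36 = 209.16

209.16 dB


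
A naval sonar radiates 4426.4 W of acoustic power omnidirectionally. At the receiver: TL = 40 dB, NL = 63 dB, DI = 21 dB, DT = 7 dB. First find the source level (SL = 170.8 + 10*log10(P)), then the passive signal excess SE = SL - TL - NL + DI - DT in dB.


Step 1: SL = 170.8 + 10*log10(4426.4) = 207.26 dB
Step 2: SE = SL - TL - NL + DI - DT = 207.26 - 40 - 63 + 21 - 7 = 118.26

118.26 dB


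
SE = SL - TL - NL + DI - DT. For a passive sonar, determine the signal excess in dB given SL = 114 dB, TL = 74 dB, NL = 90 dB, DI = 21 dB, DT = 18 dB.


SE = SL - TL - NL + DI - DT = 114 - 74 - 90 + 21 - 18 = -47

-47 dB


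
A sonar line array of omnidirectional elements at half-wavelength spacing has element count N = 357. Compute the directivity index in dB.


DI = 10*log10(357) = 25.53

25.53 dB


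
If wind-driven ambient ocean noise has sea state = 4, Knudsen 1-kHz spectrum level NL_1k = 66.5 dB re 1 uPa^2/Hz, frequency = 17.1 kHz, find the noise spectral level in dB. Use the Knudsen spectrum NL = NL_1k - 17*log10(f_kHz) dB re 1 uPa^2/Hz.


NL = NL_1k - 17*log10(f_kHz) = 66.5 - 17*log10(17.1) = 66.5 - (20.96) = 45.54

45.54 dB


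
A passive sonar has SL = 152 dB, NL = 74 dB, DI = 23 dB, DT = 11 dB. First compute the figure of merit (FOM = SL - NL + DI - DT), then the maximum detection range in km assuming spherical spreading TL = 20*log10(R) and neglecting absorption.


Step 1: FOM = SL - NL + DI - DT = 152 - 74 + 23 - 11 = 90 dB
Step 2: at max range FOM = TL = 20*log10(R), so R = 10^(90/20) = 31622.78 m = 31.62 km

31.62 km


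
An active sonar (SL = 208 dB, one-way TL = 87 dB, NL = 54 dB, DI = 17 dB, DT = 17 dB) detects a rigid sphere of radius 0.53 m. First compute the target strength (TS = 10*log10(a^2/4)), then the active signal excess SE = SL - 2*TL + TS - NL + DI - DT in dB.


Step 1: TS = 10*log10(0.53^2/4) = -11.54 dB
Step 2: SE = SL - 2*TL + TS - NL + DI - DT = 208 - 2*87 + (-11.54) - 54 + 17 - 17 = -31.54

-31.54 dB


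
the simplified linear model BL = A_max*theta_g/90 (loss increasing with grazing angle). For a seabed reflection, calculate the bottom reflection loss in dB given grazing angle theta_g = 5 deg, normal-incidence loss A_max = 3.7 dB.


BL = A_max * theta_g / 90 = 3.7 * 5 / 90 = 0.21

0.21 dB


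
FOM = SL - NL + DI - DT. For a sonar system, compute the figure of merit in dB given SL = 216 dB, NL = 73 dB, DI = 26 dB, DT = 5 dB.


FOM = SL - NL + DI - DT = 216 - 73 + 26 - 5 = 164

164 dB


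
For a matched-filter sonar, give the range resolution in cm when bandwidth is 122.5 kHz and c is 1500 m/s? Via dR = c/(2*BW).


dR = c/(2*BW) = 1500 / (2 * 122.5e3) = 0.0061 m = 0.61 cm

0.61 cm


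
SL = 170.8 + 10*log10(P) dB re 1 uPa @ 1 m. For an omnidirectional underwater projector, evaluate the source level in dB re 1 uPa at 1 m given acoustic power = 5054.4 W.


SL = 170.8 + 10*log10(5054.4) = 170.8 + 37.04 = 207.84

207.84 dB


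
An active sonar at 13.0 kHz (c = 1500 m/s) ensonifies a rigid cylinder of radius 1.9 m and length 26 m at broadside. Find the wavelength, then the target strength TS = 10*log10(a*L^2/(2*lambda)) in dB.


Step 1: lambda = c/f = 1500/13000 = 0.11538 m
Step 2: TS = 10*log10(a*L^2/(2*lambda)) = 10*log10(1.9*26^2/(2*0.11538)) = 37.46

37.46 dB


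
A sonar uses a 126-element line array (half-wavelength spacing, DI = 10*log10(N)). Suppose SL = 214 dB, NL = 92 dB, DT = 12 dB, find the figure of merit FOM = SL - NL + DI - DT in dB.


Step 1: DI = 10*log10(126) = 21.0 dB
Step 2: FOM = SL - NL + DI - DT = 214 - 92 + 21.0 - 12 = 131.0

131.0 dB


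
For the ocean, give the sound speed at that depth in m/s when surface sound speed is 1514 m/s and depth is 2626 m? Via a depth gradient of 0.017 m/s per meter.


c = 1514 + 0.017 * 2626 = 1558.642

1558.642 m/s


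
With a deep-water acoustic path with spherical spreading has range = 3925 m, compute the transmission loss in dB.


71.88 dB


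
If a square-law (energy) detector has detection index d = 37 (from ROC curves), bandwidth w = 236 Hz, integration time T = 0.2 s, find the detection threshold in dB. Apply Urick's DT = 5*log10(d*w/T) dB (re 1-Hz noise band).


23.2 dB


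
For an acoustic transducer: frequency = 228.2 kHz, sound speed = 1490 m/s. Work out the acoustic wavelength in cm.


lambda = c/f = 1490 / 228200 = 0.0065 m = 0.65 cm

0.65 cm


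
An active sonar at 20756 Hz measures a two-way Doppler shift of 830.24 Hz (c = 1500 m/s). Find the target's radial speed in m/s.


From fd = 2*f*v/c, v = c*fd/(2*f) = 1500 * 830.24 / (2*20756) = 30.0

30.0 m/s


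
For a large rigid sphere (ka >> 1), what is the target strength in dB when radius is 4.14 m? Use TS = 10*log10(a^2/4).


TS = 10*log10(4.14^2 / 4) = 10*log10(4.2849) = 6.32

6.32 dB


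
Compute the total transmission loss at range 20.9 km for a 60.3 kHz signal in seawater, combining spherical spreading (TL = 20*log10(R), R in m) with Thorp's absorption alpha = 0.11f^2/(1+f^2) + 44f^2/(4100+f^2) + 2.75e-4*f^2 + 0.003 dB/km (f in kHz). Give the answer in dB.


Step 1 (Thorp): alpha = 0.11*3636.09/(1+3636.09) + 44*3636.09/(4100+3636.09) + 2.75e-4*3636.09 + 0.003 = 21.7936 dB/km
Step 2: TL_spread = 20*log10(20900) = 86.4 dB
Step 3: TL_abs = alpha*R = 21.7936 * 20.9 = 455.49 dB
Step 4: TL_total = 86.4 + 455.49 = 541.89

541.89 dB


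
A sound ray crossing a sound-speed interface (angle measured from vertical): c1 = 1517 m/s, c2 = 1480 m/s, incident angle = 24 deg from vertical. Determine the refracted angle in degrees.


sin(theta2) = (c2/c1)*sin(theta1) = (1480/1517)*sin(24 deg) = 0.39682
theta2 = arcsin(0.39682) = 23.38

23.38 deg


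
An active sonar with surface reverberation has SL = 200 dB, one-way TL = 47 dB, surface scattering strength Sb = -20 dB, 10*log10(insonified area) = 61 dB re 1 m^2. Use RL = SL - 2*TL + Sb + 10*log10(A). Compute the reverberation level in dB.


147 dB


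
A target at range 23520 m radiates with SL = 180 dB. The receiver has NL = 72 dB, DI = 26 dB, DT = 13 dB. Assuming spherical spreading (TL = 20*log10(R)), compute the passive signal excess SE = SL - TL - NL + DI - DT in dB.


Step 1: TL = 20*log10(23520) = 87.43 dB
Step 2: SE = 180 - 87.43 - 72 + 26 - 13 = 33.57

33.57 dB


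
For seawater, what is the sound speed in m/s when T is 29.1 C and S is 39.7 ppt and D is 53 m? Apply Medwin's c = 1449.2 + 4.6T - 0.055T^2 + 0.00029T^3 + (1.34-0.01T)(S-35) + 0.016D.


c = 1449.2 + 4.6*29.1 - 0.055*29.1^2 + 0.00029*29.1^3 + (1.34 - 0.01*29.1)*(39.7 - 35) + 0.016*53 = 1549.41

1549.41 m/s


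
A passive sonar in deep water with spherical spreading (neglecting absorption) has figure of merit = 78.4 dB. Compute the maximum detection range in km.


8.32 km


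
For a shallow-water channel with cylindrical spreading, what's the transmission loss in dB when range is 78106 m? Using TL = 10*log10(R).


48.93 dB


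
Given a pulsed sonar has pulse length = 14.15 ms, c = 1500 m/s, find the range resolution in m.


dR = c*tau/2 = 1500 * 14.15e-3 / 2 = 10.6125

10.6125 m


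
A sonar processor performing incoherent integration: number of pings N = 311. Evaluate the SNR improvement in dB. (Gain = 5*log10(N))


Gain = 5*log10(311) = 12.46

12.46 dB


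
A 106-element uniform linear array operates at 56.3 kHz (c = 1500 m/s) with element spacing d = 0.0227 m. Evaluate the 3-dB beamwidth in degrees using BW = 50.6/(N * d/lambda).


Step 1: lambda = 1500/56300 = 0.02664 m
Step 2: d/lambda = 0.0227/0.02664 = 0.8521
Step 3: BW = 50.6/(N * d/lambda) = 50.6/(106 * 0.8521) = 0.56

0.56 deg


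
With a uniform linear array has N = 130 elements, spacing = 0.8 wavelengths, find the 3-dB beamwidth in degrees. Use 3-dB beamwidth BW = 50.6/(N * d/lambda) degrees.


BW = 50.6 / (130 * 0.8) = 50.6 / 104.0 = 0.49

0.49 deg


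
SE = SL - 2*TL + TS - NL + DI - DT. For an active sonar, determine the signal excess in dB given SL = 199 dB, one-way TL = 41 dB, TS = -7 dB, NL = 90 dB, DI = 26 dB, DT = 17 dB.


SE = SL - 2*TL + TS - NL + DI - DT = 199 - 2*41 + (-7) - 90 + 26 - 17 = 29

29 dB


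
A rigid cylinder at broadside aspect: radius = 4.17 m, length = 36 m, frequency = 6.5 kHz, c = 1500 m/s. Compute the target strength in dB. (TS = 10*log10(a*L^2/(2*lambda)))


lambda = 1500/6500 = 0.23077 m
TS = 10*log10(4.17*36^2/(2*0.23077)) = 40.69

40.69 dB


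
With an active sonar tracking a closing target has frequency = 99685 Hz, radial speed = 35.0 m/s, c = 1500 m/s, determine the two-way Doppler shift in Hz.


4651.97 Hz


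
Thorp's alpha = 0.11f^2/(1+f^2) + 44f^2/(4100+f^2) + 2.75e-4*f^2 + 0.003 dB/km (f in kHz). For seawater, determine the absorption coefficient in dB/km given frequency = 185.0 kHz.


f^2 = 34225.0
alpha = 0.11*34225.0/(1+34225.0) + 44*34225.0/(4100+34225.0) + 2.75e-4*34225.0 + 0.003 = 48.818

48.818 dB/km


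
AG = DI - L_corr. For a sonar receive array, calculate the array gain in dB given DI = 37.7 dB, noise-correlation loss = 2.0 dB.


35.7 dB


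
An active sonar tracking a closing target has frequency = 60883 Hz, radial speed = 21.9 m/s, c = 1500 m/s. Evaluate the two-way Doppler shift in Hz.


fd = 2*f*v/c = 2 * 60883 * 21.9 / 1500 = 1777.78

1777.78 Hz
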